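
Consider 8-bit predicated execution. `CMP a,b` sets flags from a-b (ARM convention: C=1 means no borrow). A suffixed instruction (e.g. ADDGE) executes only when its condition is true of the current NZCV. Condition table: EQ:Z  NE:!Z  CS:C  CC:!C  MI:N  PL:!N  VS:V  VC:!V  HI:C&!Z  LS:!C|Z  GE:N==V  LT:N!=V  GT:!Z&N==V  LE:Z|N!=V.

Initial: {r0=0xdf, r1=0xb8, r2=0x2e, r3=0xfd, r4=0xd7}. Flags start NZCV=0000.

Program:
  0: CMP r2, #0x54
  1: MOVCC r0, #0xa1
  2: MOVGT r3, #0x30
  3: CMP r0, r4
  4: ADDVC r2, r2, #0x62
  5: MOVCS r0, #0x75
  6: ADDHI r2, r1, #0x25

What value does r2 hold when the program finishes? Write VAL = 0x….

VAL = 0x90

[0] flags=1000 → (cmp)
[1] flags=1000 CC?T → r0=0xa1
[2] flags=1000 GT?F → skip
[3] flags=1000 → (cmp)
[4] flags=1000 VC?T → r2=0x90
[5] flags=1000 CS?F → skip
[6] flags=1000 HI?F → skip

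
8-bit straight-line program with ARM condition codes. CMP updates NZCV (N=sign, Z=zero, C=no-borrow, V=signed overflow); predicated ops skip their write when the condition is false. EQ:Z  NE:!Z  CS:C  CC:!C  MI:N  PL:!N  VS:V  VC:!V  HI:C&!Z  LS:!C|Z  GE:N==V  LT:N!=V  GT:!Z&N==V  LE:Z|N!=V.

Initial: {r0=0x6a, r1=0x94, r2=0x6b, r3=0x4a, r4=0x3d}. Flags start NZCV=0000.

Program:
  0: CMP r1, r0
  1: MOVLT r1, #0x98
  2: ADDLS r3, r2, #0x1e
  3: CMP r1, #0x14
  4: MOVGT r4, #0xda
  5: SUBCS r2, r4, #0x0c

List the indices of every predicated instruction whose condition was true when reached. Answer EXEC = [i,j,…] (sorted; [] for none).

EXEC = [1,5]

[0] flags=0011 → (cmp)
[1] flags=0011 LT?T → r1=0x98
[2] flags=0011 LS?F → skip
[3] flags=1010 → (cmp)
[4] flags=1010 GT?F → skip
[5] flags=1010 CS?T → r2=0x31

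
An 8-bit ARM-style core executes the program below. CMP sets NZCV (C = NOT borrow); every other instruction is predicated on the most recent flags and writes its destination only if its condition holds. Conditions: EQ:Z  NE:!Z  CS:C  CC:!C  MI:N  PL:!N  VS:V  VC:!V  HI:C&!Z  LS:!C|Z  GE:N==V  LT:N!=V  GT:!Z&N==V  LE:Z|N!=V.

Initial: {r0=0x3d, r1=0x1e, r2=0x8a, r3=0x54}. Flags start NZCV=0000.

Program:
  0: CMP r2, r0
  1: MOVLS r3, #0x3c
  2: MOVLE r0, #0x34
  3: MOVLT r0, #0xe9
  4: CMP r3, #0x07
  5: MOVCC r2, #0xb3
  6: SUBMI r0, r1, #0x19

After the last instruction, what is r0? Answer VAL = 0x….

0: ✓ CMP  NZCV=0011
1: · MOVLS
2: ✓ MOVLE  r0←0x34
3: ✓ MOVLT  r0←0xe9
4: ✓ CMP  NZCV=0010
5: · MOVCC
6: · SUBMI

VAL = 0xe9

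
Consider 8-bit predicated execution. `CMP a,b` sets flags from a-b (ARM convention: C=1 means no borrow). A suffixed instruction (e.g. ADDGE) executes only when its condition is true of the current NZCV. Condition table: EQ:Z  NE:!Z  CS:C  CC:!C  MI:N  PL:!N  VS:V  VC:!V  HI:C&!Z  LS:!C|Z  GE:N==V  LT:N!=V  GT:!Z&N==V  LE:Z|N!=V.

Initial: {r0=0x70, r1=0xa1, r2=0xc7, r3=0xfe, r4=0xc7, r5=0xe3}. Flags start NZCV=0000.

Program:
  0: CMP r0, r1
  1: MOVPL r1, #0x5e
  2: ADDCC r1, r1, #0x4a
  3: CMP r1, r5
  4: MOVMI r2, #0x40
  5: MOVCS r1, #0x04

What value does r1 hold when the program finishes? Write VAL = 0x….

VAL = 0x04

0: ✓ CMP  NZCV=1001
1: · MOVPL
2: ✓ ADDCC  r1←0xeb
3: ✓ CMP  NZCV=0010
4: · MOVMI
5: ✓ MOVCS  r1←0x04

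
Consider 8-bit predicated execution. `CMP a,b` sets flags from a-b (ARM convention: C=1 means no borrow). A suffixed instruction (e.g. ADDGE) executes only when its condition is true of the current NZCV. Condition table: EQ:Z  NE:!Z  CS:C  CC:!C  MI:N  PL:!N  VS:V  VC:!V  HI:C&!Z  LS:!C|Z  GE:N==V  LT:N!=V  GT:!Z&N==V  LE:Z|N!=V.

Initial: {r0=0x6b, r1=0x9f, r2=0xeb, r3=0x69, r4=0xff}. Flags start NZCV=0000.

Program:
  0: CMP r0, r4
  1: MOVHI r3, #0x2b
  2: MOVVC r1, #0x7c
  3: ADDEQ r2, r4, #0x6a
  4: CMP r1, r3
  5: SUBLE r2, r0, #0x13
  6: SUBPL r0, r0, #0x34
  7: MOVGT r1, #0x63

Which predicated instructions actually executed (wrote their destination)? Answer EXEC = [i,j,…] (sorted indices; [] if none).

[0] flags=0000 → (cmp)
[1] flags=0000 HI?F → skip
[2] flags=0000 VC?T → r1=0x7c
[3] flags=0000 EQ?F → skip
[4] flags=0010 → (cmp)
[5] flags=0010 LE?F → skip
[6] flags=0010 PL?T → r0=0x37
[7] flags=0010 GT?T → r1=0x63

EXEC = [2,6,7]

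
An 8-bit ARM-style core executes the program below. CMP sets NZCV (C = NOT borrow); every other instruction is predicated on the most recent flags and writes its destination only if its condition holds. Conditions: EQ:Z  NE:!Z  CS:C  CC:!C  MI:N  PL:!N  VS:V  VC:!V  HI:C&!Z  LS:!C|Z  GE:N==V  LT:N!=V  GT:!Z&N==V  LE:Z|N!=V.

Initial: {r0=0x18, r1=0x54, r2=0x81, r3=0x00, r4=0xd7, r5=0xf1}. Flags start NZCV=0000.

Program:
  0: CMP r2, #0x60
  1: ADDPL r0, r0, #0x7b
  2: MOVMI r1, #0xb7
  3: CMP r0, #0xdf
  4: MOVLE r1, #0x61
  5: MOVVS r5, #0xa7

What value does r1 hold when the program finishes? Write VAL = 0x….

VAL = 0x61

[0] flags=0011 → (cmp)
[1] flags=0011 PL?T → r0=0x93
[2] flags=0011 MI?F → skip
[3] flags=1000 → (cmp)
[4] flags=1000 LE?T → r1=0x61
[5] flags=1000 VS?F → skip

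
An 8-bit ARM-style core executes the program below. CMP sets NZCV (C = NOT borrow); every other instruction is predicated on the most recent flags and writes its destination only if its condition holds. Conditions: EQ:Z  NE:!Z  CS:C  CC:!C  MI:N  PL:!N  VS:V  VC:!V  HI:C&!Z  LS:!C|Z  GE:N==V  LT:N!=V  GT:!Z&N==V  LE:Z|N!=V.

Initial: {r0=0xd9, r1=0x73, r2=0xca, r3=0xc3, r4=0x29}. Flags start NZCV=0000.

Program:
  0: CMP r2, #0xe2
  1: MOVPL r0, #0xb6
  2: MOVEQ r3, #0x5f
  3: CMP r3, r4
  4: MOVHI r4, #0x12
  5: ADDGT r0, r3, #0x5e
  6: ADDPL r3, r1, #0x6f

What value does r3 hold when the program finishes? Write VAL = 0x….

0: ✓ CMP  NZCV=1000
1: · MOVPL
2: · MOVEQ
3: ✓ CMP  NZCV=1010
4: ✓ MOVHI  r4←0x12
5: · ADDGT
6: · ADDPL

VAL = 0xc3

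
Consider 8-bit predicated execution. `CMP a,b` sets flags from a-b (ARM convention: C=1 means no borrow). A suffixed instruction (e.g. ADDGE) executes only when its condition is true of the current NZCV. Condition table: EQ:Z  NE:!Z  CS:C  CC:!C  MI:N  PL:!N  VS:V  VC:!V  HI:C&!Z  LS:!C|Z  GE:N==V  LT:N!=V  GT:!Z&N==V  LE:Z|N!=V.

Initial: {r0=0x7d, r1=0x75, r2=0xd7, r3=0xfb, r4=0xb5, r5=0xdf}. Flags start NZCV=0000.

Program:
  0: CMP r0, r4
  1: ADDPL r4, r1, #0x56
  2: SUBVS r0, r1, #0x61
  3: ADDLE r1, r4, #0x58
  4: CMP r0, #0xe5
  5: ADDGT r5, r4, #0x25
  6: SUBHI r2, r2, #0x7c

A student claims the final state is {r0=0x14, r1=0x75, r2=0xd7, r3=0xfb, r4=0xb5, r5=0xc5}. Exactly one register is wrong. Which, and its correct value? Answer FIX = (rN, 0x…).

FIX = (r5, 0xda)

[0] flags=1001 → (cmp)
[1] flags=1001 PL?F → skip
[2] flags=1001 VS?T → r0=0x14
[3] flags=1001 LE?F → skip
[4] flags=0000 → (cmp)
[5] flags=0000 GT?T → r5=0xda
[6] flags=0000 HI?F → skip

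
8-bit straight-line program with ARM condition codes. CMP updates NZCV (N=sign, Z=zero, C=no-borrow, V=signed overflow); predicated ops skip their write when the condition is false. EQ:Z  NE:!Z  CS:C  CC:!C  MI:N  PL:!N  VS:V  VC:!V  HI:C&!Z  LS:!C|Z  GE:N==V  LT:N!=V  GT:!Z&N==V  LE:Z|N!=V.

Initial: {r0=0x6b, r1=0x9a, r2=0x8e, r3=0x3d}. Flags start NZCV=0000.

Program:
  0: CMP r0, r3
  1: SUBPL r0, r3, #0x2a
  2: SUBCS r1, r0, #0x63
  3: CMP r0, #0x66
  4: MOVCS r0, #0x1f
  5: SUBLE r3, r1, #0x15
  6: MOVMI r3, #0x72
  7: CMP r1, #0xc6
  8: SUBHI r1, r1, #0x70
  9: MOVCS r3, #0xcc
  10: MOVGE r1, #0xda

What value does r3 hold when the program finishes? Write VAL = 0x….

VAL = 0x72

0: ✓ CMP  NZCV=0010
1: ✓ SUBPL  r0←0x13
2: ✓ SUBCS  r1←0xb0
3: ✓ CMP  NZCV=1000
4: · MOVCS
5: ✓ SUBLE  r3←0x9b
6: ✓ MOVMI  r3←0x72
7: ✓ CMP  NZCV=1000
8: · SUBHI
9: · MOVCS
10: · MOVGE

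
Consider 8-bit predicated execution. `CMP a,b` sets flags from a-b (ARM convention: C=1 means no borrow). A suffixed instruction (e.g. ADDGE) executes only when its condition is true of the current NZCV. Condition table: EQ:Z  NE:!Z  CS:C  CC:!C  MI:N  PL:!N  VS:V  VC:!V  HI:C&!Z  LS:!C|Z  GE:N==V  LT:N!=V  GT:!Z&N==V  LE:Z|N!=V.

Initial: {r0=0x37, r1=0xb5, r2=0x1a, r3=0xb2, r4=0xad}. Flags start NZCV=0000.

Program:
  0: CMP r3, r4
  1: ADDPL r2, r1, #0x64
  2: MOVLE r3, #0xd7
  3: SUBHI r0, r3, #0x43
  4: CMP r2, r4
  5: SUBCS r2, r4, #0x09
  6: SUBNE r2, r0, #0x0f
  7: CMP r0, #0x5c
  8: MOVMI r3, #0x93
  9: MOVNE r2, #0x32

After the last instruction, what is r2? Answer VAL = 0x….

[0] flags=0010 → (cmp)
[1] flags=0010 PL?T → r2=0x19
[2] flags=0010 LE?F → skip
[3] flags=0010 HI?T → r0=0x6f
[4] flags=0000 → (cmp)
[5] flags=0000 CS?F → skip
[6] flags=0000 NE?T → r2=0x60
[7] flags=0010 → (cmp)
[8] flags=0010 MI?F → skip
[9] flags=0010 NE?T → r2=0x32

VAL = 0x32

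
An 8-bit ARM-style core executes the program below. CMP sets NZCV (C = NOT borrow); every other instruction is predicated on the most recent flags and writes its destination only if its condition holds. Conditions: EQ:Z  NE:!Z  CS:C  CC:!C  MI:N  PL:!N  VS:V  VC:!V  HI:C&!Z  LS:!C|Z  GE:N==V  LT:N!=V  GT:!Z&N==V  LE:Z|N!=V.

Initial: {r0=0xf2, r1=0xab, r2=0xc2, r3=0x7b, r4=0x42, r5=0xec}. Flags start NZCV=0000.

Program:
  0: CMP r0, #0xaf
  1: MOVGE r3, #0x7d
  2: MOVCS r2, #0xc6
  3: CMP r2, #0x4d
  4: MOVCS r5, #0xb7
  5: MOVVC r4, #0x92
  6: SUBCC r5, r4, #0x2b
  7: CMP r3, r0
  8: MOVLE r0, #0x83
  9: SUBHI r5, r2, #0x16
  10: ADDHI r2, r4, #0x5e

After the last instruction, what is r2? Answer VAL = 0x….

VAL = 0xc6

0: ✓ CMP  NZCV=0010
1: ✓ MOVGE  r3←0x7d
2: ✓ MOVCS  r2←0xc6
3: ✓ CMP  NZCV=0011
4: ✓ MOVCS  r5←0xb7
5: · MOVVC
6: · SUBCC
7: ✓ CMP  NZCV=1001
8: · MOVLE
9: · SUBHI
10: · ADDHI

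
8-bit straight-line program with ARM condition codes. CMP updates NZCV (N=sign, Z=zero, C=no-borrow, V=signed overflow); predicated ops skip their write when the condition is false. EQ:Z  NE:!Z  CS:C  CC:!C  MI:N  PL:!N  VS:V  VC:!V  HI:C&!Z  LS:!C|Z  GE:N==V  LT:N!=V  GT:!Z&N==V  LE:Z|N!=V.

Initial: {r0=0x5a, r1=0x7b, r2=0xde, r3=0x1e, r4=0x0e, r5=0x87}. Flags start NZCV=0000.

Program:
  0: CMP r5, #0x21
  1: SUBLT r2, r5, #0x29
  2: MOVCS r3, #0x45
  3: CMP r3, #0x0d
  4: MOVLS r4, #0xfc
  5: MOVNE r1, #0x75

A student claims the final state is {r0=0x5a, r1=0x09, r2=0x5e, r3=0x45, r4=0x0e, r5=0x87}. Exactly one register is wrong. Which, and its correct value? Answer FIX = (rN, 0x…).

FIX = (r1, 0x75)

0: ✓ CMP  NZCV=0011
1: ✓ SUBLT  r2←0x5e
2: ✓ MOVCS  r3←0x45
3: ✓ CMP  NZCV=0010
4: · MOVLS
5: ✓ MOVNE  r1←0x75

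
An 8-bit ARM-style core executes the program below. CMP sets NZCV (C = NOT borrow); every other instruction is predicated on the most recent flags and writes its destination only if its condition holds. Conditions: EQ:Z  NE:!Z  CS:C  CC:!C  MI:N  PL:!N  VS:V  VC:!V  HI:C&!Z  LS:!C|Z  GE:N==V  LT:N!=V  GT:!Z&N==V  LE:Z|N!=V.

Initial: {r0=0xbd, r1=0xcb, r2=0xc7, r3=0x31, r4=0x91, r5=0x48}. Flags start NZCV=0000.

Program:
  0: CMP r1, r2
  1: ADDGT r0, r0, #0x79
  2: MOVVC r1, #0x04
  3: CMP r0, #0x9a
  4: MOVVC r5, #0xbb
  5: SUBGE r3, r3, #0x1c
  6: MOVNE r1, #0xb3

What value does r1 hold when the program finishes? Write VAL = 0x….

[0] flags=0010 → (cmp)
[1] flags=0010 GT?T → r0=0x36
[2] flags=0010 VC?T → r1=0x04
[3] flags=1001 → (cmp)
[4] flags=1001 VC?F → skip
[5] flags=1001 GE?T → r3=0x15
[6] flags=1001 NE?T → r1=0xb3

VAL = 0xb3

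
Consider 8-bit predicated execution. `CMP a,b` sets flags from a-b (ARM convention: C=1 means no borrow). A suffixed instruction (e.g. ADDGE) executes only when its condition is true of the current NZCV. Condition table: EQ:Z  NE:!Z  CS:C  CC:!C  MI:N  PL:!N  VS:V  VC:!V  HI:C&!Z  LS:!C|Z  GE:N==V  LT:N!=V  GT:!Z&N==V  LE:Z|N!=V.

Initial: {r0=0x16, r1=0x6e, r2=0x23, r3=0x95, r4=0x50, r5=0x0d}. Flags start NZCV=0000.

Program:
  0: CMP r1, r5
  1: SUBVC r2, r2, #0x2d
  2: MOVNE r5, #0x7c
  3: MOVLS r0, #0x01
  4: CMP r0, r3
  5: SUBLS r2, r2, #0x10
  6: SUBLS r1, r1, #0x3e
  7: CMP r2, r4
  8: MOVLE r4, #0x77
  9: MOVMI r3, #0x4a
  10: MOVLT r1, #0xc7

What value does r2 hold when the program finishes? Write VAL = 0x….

[0] flags=0010 → (cmp)
[1] flags=0010 VC?T → r2=0xf6
[2] flags=0010 NE?T → r5=0x7c
[3] flags=0010 LS?F → skip
[4] flags=1001 → (cmp)
[5] flags=1001 LS?T → r2=0xe6
[6] flags=1001 LS?T → r1=0x30
[7] flags=1010 → (cmp)
[8] flags=1010 LE?T → r4=0x77
[9] flags=1010 MI?T → r3=0x4a
[10] flags=1010 LT?T → r1=0xc7

VAL = 0xe6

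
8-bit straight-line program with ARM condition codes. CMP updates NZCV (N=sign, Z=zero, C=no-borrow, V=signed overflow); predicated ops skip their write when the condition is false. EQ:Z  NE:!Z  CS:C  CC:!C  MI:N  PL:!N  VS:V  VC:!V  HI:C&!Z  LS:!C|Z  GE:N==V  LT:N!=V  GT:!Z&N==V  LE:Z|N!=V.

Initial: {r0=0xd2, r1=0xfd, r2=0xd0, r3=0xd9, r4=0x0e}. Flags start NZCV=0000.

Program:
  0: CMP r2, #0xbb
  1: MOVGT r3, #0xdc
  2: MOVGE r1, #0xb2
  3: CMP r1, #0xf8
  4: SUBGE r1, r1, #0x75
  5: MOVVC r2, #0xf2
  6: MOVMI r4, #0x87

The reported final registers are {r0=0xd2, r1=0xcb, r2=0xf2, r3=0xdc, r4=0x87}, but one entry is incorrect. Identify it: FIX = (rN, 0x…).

0: ✓ CMP  NZCV=0010
1: ✓ MOVGT  r3←0xdc
2: ✓ MOVGE  r1←0xb2
3: ✓ CMP  NZCV=1000
4: · SUBGE
5: ✓ MOVVC  r2←0xf2
6: ✓ MOVMI  r4←0x87

FIX = (r1, 0xb2)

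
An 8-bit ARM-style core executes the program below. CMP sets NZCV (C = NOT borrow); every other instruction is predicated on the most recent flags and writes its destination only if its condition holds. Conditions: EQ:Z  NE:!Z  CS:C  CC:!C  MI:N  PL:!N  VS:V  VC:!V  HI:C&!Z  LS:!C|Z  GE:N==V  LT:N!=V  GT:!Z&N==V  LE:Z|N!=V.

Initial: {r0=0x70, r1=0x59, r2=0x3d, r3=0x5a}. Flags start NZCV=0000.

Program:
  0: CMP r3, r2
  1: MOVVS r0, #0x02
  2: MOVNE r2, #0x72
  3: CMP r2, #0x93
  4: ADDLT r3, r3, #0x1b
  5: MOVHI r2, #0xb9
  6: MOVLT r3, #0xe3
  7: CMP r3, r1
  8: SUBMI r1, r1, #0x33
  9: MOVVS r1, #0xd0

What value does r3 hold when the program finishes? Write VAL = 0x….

VAL = 0x5a

0: ✓ CMP  NZCV=0010
1: · MOVVS
2: ✓ MOVNE  r2←0x72
3: ✓ CMP  NZCV=1001
4: · ADDLT
5: · MOVHI
6: · MOVLT
7: ✓ CMP  NZCV=0010
8: · SUBMI
9: · MOVVS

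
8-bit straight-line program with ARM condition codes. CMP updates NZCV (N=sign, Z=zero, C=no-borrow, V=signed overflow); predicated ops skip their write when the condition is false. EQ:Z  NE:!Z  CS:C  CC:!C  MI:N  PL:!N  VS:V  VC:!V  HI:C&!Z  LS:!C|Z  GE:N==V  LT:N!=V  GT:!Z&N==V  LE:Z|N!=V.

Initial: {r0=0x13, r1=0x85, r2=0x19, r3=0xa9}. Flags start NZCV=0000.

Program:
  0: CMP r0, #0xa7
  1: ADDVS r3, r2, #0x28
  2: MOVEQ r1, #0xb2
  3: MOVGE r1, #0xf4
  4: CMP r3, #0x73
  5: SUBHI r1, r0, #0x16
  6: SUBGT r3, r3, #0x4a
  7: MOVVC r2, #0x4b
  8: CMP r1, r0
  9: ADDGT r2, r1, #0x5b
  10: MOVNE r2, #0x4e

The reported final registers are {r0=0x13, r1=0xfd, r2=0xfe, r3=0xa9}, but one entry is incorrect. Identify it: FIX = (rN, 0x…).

FIX = (r2, 0x4e)

0: ✓ CMP  NZCV=0000
1: · ADDVS
2: · MOVEQ
3: ✓ MOVGE  r1←0xf4
4: ✓ CMP  NZCV=0011
5: ✓ SUBHI  r1←0xfd
6: · SUBGT
7: · MOVVC
8: ✓ CMP  NZCV=1010
9: · ADDGT
10: ✓ MOVNE  r2←0x4e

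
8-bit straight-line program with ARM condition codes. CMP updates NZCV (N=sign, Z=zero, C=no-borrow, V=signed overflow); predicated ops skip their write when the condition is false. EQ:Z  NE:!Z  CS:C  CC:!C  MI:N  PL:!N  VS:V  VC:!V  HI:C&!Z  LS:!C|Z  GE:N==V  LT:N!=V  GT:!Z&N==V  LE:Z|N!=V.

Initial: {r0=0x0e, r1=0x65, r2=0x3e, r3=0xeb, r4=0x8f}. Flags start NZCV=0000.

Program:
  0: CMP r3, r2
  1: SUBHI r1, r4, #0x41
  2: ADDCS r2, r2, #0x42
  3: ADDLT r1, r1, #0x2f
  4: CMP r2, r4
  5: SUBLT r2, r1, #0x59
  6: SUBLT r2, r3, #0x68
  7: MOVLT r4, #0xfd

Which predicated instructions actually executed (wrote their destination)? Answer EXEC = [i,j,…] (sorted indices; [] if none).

EXEC = [1,2,3,5,6,7]

[0] flags=1010 → (cmp)
[1] flags=1010 HI?T → r1=0x4e
[2] flags=1010 CS?T → r2=0x80
[3] flags=1010 LT?T → r1=0x7d
[4] flags=1000 → (cmp)
[5] flags=1000 LT?T → r2=0x24
[6] flags=1000 LT?T → r2=0x83
[7] flags=1000 LT?T → r4=0xfd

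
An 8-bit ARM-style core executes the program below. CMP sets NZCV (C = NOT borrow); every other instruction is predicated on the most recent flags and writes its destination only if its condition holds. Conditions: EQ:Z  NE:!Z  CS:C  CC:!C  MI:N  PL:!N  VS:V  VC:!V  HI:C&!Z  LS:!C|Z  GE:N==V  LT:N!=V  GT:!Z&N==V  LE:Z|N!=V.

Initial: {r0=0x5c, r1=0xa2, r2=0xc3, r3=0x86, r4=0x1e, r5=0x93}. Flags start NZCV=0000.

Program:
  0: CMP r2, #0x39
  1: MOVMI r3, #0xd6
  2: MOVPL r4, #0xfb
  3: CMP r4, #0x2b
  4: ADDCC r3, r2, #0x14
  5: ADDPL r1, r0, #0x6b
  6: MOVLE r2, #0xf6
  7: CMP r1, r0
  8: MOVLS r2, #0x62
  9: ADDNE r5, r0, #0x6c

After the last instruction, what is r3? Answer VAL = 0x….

[0] flags=1010 → (cmp)
[1] flags=1010 MI?T → r3=0xd6
[2] flags=1010 PL?F → skip
[3] flags=1000 → (cmp)
[4] flags=1000 CC?T → r3=0xd7
[5] flags=1000 PL?F → skip
[6] flags=1000 LE?T → r2=0xf6
[7] flags=0011 → (cmp)
[8] flags=0011 LS?F → skip
[9] flags=0011 NE?T → r5=0xc8

VAL = 0xd7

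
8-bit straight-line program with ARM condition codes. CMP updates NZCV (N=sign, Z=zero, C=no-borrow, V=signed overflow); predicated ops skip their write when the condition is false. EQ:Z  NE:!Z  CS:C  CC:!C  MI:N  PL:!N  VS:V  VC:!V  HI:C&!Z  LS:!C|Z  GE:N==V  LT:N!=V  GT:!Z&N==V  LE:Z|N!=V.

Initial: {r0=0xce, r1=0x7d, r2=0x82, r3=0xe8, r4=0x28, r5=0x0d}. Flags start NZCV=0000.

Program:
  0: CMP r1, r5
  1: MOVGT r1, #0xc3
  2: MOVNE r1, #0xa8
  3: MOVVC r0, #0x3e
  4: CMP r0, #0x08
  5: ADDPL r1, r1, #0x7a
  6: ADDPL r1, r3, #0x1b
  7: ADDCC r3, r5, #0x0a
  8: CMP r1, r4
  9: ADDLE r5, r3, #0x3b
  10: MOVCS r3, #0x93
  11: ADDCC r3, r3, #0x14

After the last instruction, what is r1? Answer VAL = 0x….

VAL = 0x03

0: ✓ CMP  NZCV=0010
1: ✓ MOVGT  r1←0xc3
2: ✓ MOVNE  r1←0xa8
3: ✓ MOVVC  r0←0x3e
4: ✓ CMP  NZCV=0010
5: ✓ ADDPL  r1←0x22
6: ✓ ADDPL  r1←0x03
7: · ADDCC
8: ✓ CMP  NZCV=1000
9: ✓ ADDLE  r5←0x23
10: · MOVCS
11: ✓ ADDCC  r3←0xfc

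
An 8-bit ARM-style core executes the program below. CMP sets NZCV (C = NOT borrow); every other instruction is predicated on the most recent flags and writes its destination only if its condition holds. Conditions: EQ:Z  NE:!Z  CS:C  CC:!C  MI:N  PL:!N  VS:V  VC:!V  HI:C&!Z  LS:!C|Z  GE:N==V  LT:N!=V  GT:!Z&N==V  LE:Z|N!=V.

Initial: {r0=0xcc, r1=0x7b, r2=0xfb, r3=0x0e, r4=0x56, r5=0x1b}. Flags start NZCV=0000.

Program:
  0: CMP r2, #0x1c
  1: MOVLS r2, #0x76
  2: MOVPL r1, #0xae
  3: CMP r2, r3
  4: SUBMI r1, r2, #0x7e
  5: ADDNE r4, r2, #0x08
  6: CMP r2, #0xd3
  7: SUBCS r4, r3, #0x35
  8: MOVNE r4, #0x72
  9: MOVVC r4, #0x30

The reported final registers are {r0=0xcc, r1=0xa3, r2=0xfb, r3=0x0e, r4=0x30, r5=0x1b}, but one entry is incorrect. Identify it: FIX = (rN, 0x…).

0: ✓ CMP  NZCV=1010
1: · MOVLS
2: · MOVPL
3: ✓ CMP  NZCV=1010
4: ✓ SUBMI  r1←0x7d
5: ✓ ADDNE  r4←0x03
6: ✓ CMP  NZCV=0010
7: ✓ SUBCS  r4←0xd9
8: ✓ MOVNE  r4←0x72
9: ✓ MOVVC  r4←0x30

FIX = (r1, 0x7d)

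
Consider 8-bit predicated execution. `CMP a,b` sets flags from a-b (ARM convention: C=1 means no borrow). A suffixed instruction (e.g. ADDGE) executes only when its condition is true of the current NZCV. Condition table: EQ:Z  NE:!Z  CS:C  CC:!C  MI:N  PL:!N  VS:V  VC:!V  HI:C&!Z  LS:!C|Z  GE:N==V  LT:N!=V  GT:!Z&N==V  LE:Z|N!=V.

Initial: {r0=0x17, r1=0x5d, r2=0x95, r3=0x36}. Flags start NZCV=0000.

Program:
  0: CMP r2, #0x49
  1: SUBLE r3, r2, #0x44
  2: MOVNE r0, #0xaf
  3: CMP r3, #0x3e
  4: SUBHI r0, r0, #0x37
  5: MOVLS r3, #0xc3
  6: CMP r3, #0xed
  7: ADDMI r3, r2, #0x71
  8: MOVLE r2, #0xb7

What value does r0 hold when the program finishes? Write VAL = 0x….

VAL = 0x78

0: ✓ CMP  NZCV=0011
1: ✓ SUBLE  r3←0x51
2: ✓ MOVNE  r0←0xaf
3: ✓ CMP  NZCV=0010
4: ✓ SUBHI  r0←0x78
5: · MOVLS
6: ✓ CMP  NZCV=0000
7: · ADDMI
8: · MOVLE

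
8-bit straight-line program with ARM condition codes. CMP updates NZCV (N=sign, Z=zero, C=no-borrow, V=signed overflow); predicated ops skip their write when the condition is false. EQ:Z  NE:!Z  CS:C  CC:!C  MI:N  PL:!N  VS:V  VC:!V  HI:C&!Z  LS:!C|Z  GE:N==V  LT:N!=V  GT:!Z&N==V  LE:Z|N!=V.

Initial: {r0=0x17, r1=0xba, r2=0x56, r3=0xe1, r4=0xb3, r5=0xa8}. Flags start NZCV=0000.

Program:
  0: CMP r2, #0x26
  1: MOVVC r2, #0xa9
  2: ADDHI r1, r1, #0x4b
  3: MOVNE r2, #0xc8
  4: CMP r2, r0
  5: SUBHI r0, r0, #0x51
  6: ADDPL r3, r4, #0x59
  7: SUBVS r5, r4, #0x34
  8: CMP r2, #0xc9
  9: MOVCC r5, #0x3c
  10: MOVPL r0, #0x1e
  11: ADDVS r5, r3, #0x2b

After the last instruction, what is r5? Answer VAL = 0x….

VAL = 0x3c

[0] flags=0010 → (cmp)
[1] flags=0010 VC?T → r2=0xa9
[2] flags=0010 HI?T → r1=0x05
[3] flags=0010 NE?T → r2=0xc8
[4] flags=1010 → (cmp)
[5] flags=1010 HI?T → r0=0xc6
[6] flags=1010 PL?F → skip
[7] flags=1010 VS?F → skip
[8] flags=1000 → (cmp)
[9] flags=1000 CC?T → r5=0x3c
[10] flags=1000 PL?F → skip
[11] flags=1000 VS?F → skip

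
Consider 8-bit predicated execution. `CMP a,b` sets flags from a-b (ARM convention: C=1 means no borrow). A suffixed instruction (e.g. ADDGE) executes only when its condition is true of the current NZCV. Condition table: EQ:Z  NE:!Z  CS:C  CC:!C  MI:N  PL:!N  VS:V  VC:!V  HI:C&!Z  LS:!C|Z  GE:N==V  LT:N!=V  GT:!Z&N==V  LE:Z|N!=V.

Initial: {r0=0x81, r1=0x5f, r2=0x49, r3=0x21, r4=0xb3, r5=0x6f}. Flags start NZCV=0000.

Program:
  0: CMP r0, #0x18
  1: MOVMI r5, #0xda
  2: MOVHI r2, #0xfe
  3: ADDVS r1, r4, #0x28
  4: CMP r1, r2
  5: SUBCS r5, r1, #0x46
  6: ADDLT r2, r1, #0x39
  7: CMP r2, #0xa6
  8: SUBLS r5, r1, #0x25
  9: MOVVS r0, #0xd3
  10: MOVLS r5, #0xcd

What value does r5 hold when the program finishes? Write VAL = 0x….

VAL = 0xcd

0: ✓ CMP  NZCV=0011
1: · MOVMI
2: ✓ MOVHI  r2←0xfe
3: ✓ ADDVS  r1←0xdb
4: ✓ CMP  NZCV=1000
5: · SUBCS
6: ✓ ADDLT  r2←0x14
7: ✓ CMP  NZCV=0000
8: ✓ SUBLS  r5←0xb6
9: · MOVVS
10: ✓ MOVLS  r5←0xcd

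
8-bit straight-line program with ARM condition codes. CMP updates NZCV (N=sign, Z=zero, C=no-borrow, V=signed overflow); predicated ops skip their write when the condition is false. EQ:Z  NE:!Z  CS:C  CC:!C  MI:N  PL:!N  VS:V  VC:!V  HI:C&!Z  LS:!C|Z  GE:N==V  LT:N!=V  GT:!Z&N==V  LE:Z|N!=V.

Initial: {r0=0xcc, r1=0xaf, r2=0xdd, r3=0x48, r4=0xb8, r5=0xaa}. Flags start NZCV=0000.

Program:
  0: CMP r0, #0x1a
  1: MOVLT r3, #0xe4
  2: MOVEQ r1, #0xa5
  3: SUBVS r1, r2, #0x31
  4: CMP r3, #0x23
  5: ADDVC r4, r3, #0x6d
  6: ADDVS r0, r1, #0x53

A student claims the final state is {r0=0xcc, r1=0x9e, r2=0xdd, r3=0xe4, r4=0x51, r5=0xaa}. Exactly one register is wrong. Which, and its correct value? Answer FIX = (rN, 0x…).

[0] flags=1010 → (cmp)
[1] flags=1010 LT?T → r3=0xe4
[2] flags=1010 EQ?F → skip
[3] flags=1010 VS?F → skip
[4] flags=1010 → (cmp)
[5] flags=1010 VC?T → r4=0x51
[6] flags=1010 VS?F → skip

FIX = (r1, 0xaf)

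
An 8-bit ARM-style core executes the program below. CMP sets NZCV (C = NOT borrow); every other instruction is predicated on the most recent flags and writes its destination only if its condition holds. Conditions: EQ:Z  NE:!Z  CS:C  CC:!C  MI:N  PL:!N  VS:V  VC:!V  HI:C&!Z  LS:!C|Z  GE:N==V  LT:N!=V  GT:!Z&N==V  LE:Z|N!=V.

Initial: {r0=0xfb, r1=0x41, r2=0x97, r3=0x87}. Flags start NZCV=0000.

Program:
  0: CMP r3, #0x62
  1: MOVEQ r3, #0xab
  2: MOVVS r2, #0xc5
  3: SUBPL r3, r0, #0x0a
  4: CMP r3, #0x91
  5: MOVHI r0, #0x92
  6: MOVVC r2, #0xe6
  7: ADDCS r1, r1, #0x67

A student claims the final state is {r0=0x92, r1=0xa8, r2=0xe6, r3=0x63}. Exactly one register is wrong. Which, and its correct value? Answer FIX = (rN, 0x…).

[0] flags=0011 → (cmp)
[1] flags=0011 EQ?F → skip
[2] flags=0011 VS?T → r2=0xc5
[3] flags=0011 PL?T → r3=0xf1
[4] flags=0010 → (cmp)
[5] flags=0010 HI?T → r0=0x92
[6] flags=0010 VC?T → r2=0xe6
[7] flags=0010 CS?T → r1=0xa8

FIX = (r3, 0xf1)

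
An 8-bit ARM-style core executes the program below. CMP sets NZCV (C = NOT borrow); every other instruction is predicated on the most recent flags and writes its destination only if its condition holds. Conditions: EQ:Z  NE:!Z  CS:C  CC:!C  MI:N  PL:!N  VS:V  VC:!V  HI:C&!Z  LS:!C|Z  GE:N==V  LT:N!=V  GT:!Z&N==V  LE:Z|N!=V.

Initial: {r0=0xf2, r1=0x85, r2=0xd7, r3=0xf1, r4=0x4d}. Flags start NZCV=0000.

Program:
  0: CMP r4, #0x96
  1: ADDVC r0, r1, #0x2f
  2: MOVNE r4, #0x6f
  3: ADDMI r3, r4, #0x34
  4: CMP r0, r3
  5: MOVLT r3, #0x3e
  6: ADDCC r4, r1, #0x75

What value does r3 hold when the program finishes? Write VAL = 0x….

[0] flags=1001 → (cmp)
[1] flags=1001 VC?F → skip
[2] flags=1001 NE?T → r4=0x6f
[3] flags=1001 MI?T → r3=0xa3
[4] flags=0010 → (cmp)
[5] flags=0010 LT?F → skip
[6] flags=0010 CC?F → skip

VAL = 0xa3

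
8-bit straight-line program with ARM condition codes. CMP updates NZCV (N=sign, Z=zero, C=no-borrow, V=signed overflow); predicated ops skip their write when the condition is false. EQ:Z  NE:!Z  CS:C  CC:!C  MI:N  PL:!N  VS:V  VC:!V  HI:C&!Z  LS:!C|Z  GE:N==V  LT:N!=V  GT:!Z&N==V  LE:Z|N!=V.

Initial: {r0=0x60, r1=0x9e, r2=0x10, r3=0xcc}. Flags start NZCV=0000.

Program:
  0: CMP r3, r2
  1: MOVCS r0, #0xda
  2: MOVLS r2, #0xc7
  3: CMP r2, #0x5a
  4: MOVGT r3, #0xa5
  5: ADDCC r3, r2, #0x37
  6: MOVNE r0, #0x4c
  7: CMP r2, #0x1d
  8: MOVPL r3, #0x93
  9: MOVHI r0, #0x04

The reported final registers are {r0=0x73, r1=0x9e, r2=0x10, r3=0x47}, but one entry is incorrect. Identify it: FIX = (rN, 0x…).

[0] flags=1010 → (cmp)
[1] flags=1010 CS?T → r0=0xda
[2] flags=1010 LS?F → skip
[3] flags=1000 → (cmp)
[4] flags=1000 GT?F → skip
[5] flags=1000 CC?T → r3=0x47
[6] flags=1000 NE?T → r0=0x4c
[7] flags=1000 → (cmp)
[8] flags=1000 PL?F → skip
[9] flags=1000 HI?F → skip

FIX = (r0, 0x4c)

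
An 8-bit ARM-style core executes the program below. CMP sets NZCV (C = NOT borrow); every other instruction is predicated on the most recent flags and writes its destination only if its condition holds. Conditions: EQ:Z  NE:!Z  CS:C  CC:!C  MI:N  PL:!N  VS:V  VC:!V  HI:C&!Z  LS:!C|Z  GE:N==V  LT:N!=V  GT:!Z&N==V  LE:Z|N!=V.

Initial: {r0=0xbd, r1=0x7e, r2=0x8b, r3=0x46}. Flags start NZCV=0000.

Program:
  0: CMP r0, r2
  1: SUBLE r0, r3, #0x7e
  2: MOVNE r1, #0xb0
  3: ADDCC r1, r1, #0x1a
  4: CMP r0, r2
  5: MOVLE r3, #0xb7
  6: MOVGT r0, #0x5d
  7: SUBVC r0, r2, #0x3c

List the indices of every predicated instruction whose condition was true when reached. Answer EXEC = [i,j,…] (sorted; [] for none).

EXEC = [2,6,7]

[0] flags=0010 → (cmp)
[1] flags=0010 LE?F → skip
[2] flags=0010 NE?T → r1=0xb0
[3] flags=0010 CC?F → skip
[4] flags=0010 → (cmp)
[5] flags=0010 LE?F → skip
[6] flags=0010 GT?T → r0=0x5d
[7] flags=0010 VC?T → r0=0x4f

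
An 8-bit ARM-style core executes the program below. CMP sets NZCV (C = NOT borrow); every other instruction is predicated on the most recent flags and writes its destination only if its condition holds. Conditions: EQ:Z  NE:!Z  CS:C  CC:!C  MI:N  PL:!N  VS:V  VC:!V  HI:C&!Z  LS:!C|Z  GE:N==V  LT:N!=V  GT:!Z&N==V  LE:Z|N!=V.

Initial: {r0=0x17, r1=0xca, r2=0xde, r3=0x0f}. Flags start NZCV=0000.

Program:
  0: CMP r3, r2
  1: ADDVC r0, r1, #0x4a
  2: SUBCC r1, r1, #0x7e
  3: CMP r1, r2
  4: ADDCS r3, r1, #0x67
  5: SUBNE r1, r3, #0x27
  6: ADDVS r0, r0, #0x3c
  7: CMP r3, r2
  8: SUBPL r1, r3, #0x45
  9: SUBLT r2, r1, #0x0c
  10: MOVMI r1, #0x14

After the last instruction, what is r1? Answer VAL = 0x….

0: ✓ CMP  NZCV=0000
1: ✓ ADDVC  r0←0x14
2: ✓ SUBCC  r1←0x4c
3: ✓ CMP  NZCV=0000
4: · ADDCS
5: ✓ SUBNE  r1←0xe8
6: · ADDVS
7: ✓ CMP  NZCV=0000
8: ✓ SUBPL  r1←0xca
9: · SUBLT
10: · MOVMI

VAL = 0xca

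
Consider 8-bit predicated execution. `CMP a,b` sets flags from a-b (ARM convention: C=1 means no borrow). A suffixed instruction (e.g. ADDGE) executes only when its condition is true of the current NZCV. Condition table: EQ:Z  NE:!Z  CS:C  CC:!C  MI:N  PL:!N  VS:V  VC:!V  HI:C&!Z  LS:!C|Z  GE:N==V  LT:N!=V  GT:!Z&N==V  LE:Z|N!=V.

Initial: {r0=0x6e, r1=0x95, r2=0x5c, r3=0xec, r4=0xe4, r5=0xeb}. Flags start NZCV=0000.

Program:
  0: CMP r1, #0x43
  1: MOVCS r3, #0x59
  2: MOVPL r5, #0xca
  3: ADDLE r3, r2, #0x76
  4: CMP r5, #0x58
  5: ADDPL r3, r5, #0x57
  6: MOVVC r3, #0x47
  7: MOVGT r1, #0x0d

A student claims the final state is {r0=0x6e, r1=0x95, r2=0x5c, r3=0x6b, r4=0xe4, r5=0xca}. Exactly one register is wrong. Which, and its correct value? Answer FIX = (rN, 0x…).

0: ✓ CMP  NZCV=0011
1: ✓ MOVCS  r3←0x59
2: ✓ MOVPL  r5←0xca
3: ✓ ADDLE  r3←0xd2
4: ✓ CMP  NZCV=0011
5: ✓ ADDPL  r3←0x21
6: · MOVVC
7: · MOVGT

FIX = (r3, 0x21)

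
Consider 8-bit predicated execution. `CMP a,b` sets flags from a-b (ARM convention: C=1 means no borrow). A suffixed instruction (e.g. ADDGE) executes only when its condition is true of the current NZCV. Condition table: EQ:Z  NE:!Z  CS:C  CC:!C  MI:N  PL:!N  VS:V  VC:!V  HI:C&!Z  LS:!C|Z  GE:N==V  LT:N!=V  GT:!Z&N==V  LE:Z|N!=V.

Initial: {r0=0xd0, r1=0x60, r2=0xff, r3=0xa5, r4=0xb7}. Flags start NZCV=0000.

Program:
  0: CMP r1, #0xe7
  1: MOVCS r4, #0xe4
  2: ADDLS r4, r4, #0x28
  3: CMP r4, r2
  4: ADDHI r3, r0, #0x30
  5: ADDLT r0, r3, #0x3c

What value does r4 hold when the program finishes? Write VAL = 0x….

[0] flags=0000 → (cmp)
[1] flags=0000 CS?F → skip
[2] flags=0000 LS?T → r4=0xdf
[3] flags=1000 → (cmp)
[4] flags=1000 HI?F → skip
[5] flags=1000 LT?T → r0=0xe1

VAL = 0xdf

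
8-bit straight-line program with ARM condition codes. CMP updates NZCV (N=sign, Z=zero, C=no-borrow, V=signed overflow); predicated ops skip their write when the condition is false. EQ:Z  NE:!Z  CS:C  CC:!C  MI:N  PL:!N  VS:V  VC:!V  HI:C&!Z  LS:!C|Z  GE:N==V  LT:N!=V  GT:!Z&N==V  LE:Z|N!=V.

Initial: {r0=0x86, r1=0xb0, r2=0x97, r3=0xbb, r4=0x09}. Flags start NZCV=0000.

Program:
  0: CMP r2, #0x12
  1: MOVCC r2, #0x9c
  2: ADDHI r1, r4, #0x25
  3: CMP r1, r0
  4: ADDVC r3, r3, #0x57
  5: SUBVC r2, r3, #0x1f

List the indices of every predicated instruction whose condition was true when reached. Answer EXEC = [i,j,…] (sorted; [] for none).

[0] flags=1010 → (cmp)
[1] flags=1010 CC?F → skip
[2] flags=1010 HI?T → r1=0x2e
[3] flags=1001 → (cmp)
[4] flags=1001 VC?F → skip
[5] flags=1001 VC?F → skip

EXEC = [2]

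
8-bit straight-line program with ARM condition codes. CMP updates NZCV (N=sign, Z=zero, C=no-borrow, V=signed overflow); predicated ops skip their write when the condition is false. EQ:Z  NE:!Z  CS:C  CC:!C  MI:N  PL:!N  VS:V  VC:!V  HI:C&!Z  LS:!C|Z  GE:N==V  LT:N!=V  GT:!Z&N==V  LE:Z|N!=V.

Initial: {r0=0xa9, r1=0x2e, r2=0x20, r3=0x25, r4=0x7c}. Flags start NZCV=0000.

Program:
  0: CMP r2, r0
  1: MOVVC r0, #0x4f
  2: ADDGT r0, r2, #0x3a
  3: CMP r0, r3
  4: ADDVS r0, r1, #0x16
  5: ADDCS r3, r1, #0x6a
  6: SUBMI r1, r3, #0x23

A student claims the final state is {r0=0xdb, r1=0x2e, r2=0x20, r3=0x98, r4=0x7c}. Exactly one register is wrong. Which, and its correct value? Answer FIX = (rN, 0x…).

0: ✓ CMP  NZCV=0000
1: ✓ MOVVC  r0←0x4f
2: ✓ ADDGT  r0←0x5a
3: ✓ CMP  NZCV=0010
4: · ADDVS
5: ✓ ADDCS  r3←0x98
6: · SUBMI

FIX = (r0, 0x5a)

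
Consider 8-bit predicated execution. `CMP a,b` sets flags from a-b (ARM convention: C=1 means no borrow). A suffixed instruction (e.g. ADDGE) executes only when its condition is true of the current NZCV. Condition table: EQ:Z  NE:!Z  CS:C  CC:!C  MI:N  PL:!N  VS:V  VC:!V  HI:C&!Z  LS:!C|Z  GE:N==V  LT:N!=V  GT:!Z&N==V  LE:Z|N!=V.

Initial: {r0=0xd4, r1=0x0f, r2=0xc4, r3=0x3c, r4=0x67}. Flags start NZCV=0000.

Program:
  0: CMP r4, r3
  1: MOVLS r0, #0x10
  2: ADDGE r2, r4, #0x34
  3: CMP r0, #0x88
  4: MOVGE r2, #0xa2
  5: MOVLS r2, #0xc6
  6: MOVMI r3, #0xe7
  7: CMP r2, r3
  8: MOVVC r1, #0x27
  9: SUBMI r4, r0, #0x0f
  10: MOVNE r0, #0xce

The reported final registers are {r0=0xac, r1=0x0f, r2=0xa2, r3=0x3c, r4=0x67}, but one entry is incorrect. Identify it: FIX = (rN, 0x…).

FIX = (r0, 0xce)

[0] flags=0010 → (cmp)
[1] flags=0010 LS?F → skip
[2] flags=0010 GE?T → r2=0x9b
[3] flags=0010 → (cmp)
[4] flags=0010 GE?T → r2=0xa2
[5] flags=0010 LS?F → skip
[6] flags=0010 MI?F → skip
[7] flags=0011 → (cmp)
[8] flags=0011 VC?F → skip
[9] flags=0011 MI?F → skip
[10] flags=0011 NE?T → r0=0xce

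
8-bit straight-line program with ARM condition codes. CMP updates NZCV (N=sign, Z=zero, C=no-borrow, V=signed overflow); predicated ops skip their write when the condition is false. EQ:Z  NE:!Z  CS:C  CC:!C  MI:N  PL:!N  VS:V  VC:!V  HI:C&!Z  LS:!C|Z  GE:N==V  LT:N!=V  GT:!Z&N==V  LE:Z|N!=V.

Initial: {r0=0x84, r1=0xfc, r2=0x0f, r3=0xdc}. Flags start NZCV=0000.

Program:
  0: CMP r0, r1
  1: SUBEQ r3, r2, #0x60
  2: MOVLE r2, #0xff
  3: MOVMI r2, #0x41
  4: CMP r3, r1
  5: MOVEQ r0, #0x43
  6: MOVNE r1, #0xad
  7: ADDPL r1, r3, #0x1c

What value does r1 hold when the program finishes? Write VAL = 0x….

VAL = 0xad

0: ✓ CMP  NZCV=1000
1: · SUBEQ
2: ✓ MOVLE  r2←0xff
3: ✓ MOVMI  r2←0x41
4: ✓ CMP  NZCV=1000
5: · MOVEQ
6: ✓ MOVNE  r1←0xad
7: · ADDPL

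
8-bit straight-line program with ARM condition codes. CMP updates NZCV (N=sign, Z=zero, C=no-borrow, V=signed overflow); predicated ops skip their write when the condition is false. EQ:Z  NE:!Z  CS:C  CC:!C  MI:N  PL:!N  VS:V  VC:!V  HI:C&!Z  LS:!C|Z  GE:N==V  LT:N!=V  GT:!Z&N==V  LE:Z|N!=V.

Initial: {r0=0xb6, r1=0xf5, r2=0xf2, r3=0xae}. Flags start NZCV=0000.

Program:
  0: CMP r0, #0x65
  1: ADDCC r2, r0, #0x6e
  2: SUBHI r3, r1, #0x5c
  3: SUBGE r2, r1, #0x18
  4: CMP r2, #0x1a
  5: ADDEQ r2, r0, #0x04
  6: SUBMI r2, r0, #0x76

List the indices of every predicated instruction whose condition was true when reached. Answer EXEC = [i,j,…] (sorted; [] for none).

0: ✓ CMP  NZCV=0011
1: · ADDCC
2: ✓ SUBHI  r3←0x99
3: · SUBGE
4: ✓ CMP  NZCV=1010
5: · ADDEQ
6: ✓ SUBMI  r2←0x40

EXEC = [2,6]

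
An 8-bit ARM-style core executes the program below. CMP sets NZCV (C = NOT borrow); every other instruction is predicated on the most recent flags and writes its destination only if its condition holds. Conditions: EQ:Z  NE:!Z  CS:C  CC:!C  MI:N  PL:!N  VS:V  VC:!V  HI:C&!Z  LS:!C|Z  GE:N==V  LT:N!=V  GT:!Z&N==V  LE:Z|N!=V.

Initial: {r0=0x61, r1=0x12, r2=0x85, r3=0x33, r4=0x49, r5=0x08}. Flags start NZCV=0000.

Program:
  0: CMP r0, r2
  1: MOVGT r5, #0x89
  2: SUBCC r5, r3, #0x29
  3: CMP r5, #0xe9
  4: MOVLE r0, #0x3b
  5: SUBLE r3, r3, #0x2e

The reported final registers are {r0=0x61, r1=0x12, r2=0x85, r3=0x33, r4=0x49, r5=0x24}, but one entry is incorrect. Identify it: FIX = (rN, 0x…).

[0] flags=1001 → (cmp)
[1] flags=1001 GT?T → r5=0x89
[2] flags=1001 CC?T → r5=0x0a
[3] flags=0000 → (cmp)
[4] flags=0000 LE?F → skip
[5] flags=0000 LE?F → skip

FIX = (r5, 0x0a)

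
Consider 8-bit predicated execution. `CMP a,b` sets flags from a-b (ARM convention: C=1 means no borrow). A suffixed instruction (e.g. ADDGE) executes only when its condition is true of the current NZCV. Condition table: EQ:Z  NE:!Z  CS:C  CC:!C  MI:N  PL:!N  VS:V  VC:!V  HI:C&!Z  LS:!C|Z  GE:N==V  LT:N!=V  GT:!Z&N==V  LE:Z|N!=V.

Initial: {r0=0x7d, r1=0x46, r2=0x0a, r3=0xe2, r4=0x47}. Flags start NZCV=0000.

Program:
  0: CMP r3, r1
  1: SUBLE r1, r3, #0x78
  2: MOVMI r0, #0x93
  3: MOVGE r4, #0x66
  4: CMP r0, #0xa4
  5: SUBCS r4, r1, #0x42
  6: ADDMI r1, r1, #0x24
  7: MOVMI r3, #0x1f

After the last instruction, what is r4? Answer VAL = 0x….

[0] flags=1010 → (cmp)
[1] flags=1010 LE?T → r1=0x6a
[2] flags=1010 MI?T → r0=0x93
[3] flags=1010 GE?F → skip
[4] flags=1000 → (cmp)
[5] flags=1000 CS?F → skip
[6] flags=1000 MI?T → r1=0x8e
[7] flags=1000 MI?T → r3=0x1f

VAL = 0x47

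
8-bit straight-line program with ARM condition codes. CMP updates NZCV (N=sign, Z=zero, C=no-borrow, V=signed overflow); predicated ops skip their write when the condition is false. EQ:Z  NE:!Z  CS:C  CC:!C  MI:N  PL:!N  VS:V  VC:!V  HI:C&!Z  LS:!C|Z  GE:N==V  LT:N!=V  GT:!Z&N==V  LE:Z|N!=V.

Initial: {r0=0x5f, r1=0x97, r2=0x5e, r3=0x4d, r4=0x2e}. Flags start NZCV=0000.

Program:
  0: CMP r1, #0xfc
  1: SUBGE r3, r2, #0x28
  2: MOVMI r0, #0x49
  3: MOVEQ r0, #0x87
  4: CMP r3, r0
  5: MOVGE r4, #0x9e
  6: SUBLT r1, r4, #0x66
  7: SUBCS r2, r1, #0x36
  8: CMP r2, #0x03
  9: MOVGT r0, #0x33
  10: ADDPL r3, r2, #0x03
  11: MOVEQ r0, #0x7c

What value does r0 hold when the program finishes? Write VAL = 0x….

[0] flags=1000 → (cmp)
[1] flags=1000 GE?F → skip
[2] flags=1000 MI?T → r0=0x49
[3] flags=1000 EQ?F → skip
[4] flags=0010 → (cmp)
[5] flags=0010 GE?T → r4=0x9e
[6] flags=0010 LT?F → skip
[7] flags=0010 CS?T → r2=0x61
[8] flags=0010 → (cmp)
[9] flags=0010 GT?T → r0=0x33
[10] flags=0010 PL?T → r3=0x64
[11] flags=0010 EQ?F → skip

VAL = 0x33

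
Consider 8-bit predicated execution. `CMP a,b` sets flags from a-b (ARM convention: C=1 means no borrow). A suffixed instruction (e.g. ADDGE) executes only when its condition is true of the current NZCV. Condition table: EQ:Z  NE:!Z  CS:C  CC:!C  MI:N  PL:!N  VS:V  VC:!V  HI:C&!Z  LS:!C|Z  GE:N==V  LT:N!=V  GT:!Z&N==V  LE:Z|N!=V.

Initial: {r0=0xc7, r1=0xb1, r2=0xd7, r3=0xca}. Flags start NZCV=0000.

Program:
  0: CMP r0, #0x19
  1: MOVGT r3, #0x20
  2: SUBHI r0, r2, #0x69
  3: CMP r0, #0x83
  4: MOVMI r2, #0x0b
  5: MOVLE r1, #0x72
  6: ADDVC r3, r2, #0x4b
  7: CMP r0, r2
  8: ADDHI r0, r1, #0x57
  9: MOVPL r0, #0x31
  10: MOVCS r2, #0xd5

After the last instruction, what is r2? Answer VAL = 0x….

VAL = 0xd5

0: ✓ CMP  NZCV=1010
1: · MOVGT
2: ✓ SUBHI  r0←0x6e
3: ✓ CMP  NZCV=1001
4: ✓ MOVMI  r2←0x0b
5: · MOVLE
6: · ADDVC
7: ✓ CMP  NZCV=0010
8: ✓ ADDHI  r0←0x08
9: ✓ MOVPL  r0←0x31
10: ✓ MOVCS  r2←0xd5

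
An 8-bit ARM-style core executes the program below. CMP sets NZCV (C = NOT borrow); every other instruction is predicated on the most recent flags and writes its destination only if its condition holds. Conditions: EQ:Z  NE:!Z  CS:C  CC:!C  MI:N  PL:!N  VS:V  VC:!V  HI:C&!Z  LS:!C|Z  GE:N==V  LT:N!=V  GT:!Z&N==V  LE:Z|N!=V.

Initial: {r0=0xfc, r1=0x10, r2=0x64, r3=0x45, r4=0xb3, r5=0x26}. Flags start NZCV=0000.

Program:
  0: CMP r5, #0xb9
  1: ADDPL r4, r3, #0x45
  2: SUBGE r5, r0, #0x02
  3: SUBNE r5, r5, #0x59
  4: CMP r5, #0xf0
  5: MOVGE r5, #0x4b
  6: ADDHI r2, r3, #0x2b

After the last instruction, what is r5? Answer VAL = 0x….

[0] flags=0000 → (cmp)
[1] flags=0000 PL?T → r4=0x8a
[2] flags=0000 GE?T → r5=0xfa
[3] flags=0000 NE?T → r5=0xa1
[4] flags=1000 → (cmp)
[5] flags=1000 GE?F → skip
[6] flags=1000 HI?F → skip

VAL = 0xa1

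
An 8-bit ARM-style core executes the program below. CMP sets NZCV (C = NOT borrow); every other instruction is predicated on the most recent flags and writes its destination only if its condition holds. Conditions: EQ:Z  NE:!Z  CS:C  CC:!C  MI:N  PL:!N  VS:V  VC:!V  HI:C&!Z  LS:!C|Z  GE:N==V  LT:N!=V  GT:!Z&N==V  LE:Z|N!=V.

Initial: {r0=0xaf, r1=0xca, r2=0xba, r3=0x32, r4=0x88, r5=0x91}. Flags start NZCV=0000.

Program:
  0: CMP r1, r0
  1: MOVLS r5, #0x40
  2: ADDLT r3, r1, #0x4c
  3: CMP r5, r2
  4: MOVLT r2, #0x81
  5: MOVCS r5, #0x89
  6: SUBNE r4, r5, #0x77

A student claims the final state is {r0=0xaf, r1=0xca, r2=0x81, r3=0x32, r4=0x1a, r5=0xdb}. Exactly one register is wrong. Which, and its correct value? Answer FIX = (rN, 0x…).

FIX = (r5, 0x91)

[0] flags=0010 → (cmp)
[1] flags=0010 LS?F → skip
[2] flags=0010 LT?F → skip
[3] flags=1000 → (cmp)
[4] flags=1000 LT?T → r2=0x81
[5] flags=1000 CS?F → skip
[6] flags=1000 NE?T → r4=0x1a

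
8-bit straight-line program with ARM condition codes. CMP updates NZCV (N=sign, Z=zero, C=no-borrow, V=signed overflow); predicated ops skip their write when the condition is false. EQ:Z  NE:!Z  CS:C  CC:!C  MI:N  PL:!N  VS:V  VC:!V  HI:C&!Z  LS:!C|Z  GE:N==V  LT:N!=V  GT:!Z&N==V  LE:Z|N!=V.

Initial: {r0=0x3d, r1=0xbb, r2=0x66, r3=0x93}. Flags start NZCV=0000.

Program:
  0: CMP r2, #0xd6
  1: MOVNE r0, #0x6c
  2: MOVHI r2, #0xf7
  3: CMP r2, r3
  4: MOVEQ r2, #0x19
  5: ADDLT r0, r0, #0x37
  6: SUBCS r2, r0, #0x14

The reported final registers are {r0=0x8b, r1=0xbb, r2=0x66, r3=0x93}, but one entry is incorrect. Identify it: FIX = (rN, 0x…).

0: ✓ CMP  NZCV=1001
1: ✓ MOVNE  r0←0x6c
2: · MOVHI
3: ✓ CMP  NZCV=1001
4: · MOVEQ
5: · ADDLT
6: · SUBCS

FIX = (r0, 0x6c)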